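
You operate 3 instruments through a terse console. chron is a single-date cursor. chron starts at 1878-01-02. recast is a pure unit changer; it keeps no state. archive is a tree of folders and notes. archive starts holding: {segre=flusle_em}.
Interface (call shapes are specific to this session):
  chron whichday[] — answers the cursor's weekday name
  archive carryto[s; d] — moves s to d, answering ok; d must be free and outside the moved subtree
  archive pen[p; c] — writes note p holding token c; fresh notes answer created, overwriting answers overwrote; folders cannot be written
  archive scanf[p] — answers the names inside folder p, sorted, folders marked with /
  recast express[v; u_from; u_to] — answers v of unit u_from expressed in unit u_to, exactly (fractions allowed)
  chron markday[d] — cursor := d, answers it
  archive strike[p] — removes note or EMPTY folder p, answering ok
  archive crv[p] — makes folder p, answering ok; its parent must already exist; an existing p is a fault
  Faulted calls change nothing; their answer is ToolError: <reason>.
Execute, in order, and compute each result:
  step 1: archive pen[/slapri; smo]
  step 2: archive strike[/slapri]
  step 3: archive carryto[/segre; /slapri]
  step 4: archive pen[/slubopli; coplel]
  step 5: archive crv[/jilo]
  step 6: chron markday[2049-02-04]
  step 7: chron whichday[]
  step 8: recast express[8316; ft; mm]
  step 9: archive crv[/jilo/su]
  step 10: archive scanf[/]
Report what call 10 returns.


Answer: [jilo/, slapri, slubopli]

Derivation:
% archive pen /slapri smo
:: created
% archive strike /slapri
:: ok
% archive carryto /segre /slapri
:: ok
% archive pen /slubopli coplel
:: created
% archive crv /jilo
:: ok
% chron markday 2049-02-04
:: 2049-02-04
% chron whichday
:: Thursday
% recast express 8316 ft mm
:: 12673584/5
% archive crv /jilo/su
:: ok
% archive scanf /
:: [jilo/, slapri, slubopli]


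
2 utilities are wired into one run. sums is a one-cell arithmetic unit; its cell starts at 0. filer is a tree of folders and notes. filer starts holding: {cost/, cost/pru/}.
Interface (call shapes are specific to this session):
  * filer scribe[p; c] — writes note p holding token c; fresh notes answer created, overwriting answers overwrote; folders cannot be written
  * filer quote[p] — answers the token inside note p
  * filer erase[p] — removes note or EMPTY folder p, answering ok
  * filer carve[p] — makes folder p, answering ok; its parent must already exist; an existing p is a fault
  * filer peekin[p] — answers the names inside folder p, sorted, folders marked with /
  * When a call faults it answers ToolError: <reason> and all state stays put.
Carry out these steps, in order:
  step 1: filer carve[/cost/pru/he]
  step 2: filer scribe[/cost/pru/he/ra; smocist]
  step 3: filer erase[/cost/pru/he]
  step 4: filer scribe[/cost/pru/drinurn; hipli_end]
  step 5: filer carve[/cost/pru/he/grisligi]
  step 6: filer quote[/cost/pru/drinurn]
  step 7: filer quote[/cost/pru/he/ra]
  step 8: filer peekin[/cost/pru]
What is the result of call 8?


Answer: [drinurn, he/]

Derivation:
> filer carve p→/cost/pru/he
  ok
> filer scribe p→/cost/pru/he/ra c→smocist
  created
> filer erase p→/cost/pru/he
  ToolError: not empty
> filer scribe p→/cost/pru/drinurn c→hipli_end
  created
> filer carve p→/cost/pru/he/grisligi
  ok
> filer quote p→/cost/pru/drinurn
  hipli_end
> filer quote p→/cost/pru/he/ra
  smocist
> filer peekin p→/cost/pru
  [drinurn, he/]


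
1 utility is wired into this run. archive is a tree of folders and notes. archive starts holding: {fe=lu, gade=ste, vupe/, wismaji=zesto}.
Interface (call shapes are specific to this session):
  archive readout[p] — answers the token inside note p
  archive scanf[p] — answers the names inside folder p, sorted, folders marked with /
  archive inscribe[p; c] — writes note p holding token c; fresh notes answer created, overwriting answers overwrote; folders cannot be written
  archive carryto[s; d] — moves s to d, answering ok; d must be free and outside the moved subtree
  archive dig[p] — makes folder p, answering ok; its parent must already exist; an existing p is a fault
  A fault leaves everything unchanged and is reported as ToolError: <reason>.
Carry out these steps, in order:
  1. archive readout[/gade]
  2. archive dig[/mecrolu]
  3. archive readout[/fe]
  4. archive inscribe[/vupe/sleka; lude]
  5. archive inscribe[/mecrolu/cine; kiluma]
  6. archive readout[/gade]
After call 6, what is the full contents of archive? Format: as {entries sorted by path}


==> archive readout(/gade)
<== ste
==> archive dig(/mecrolu)
<== ok
==> archive readout(/fe)
<== lu
==> archive inscribe(/vupe/sleka, lude)
<== created
==> archive inscribe(/mecrolu/cine, kiluma)
<== created
==> archive readout(/gade)
<== ste

Answer: {fe=lu, gade=ste, mecrolu/, mecrolu/cine=kiluma, vupe/, vupe/sleka=lude, wismaji=zesto}


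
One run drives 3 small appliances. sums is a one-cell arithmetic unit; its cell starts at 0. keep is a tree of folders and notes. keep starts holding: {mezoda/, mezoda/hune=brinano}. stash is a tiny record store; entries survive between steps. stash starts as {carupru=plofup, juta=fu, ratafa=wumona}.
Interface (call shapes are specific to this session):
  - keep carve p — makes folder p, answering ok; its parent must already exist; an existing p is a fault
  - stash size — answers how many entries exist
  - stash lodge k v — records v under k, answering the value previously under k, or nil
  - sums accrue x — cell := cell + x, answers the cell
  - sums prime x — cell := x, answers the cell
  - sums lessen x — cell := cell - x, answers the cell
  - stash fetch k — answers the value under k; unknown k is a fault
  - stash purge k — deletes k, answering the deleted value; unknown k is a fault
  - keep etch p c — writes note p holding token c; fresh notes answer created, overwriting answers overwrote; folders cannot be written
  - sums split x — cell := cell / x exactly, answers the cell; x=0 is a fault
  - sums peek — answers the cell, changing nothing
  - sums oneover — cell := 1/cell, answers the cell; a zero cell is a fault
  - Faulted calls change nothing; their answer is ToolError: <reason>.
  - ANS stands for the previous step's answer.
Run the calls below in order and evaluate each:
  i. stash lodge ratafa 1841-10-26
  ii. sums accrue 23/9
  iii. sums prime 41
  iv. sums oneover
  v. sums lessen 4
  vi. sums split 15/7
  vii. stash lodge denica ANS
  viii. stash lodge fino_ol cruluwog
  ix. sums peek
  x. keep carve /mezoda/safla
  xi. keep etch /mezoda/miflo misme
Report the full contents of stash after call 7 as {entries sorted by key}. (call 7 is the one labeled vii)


Answer: {carupru=plofup, denica=-1141/615, juta=fu, ratafa=1841-10-26}

Derivation:
$ stash lodge ratafa 1841-10-26
[out] wumona
$ sums accrue 23/9
[out] 23/9
$ sums prime 41
[out] 41
$ sums oneover
[out] 1/41
$ sums lessen 4
[out] -163/41
$ sums split 15/7
[out] -1141/615
$ stash lodge denica ANS
[out] nil
$ stash lodge fino_ol cruluwog
[out] nil
$ sums peek
[out] -1141/615
$ keep carve /mezoda/safla
[out] ok
$ keep etch /mezoda/miflo misme
[out] created


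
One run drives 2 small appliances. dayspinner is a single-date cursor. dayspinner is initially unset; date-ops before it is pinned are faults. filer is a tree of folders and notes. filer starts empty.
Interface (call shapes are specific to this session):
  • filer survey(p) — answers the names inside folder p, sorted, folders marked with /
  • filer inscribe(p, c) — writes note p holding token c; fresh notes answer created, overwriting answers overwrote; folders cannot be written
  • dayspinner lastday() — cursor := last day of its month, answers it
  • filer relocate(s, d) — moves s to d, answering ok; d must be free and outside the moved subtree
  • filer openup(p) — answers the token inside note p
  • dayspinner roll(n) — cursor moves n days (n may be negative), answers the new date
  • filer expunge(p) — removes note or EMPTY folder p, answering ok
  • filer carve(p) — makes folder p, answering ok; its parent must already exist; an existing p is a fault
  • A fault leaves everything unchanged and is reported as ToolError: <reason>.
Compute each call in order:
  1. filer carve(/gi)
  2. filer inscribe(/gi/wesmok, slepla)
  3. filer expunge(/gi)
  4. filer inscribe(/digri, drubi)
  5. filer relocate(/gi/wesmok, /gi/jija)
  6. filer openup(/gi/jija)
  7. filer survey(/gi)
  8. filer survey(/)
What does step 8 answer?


Answer: [digri, gi/]

Derivation:
·→ filer carve(p→/gi)
·← ok
·→ filer inscribe(p→/gi/wesmok, c→slepla)
·← created
·→ filer expunge(p→/gi)
·← ToolError: not empty
·→ filer inscribe(p→/digri, c→drubi)
·← created
·→ filer relocate(s→/gi/wesmok, d→/gi/jija)
·← ok
·→ filer openup(p→/gi/jija)
·← slepla
·→ filer survey(p→/gi)
·← [jija]
·→ filer survey(p→/)
·← [digri, gi/]


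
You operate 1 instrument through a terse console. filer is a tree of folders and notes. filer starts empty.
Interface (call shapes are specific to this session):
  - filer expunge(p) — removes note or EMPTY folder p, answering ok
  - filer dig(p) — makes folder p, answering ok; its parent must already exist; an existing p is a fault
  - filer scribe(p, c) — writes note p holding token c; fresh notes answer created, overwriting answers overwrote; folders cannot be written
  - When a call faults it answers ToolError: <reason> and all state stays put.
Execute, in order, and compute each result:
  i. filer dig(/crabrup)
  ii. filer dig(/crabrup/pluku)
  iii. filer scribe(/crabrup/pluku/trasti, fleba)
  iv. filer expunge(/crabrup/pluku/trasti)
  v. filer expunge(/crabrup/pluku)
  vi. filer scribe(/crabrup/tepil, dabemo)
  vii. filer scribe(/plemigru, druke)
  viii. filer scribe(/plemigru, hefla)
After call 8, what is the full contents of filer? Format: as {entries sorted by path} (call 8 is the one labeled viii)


% filer dig p='/crabrup'
[out] ok
% filer dig p='/crabrup/pluku'
[out] ok
% filer scribe p='/crabrup/pluku/trasti' c='fleba'
[out] created
% filer expunge p='/crabrup/pluku/trasti'
[out] ok
% filer expunge p='/crabrup/pluku'
[out] ok
% filer scribe p='/crabrup/tepil' c='dabemo'
[out] created
% filer scribe p='/plemigru' c='druke'
[out] created
% filer scribe p='/plemigru' c='hefla'
[out] overwrote

Answer: {crabrup/, crabrup/tepil=dabemo, plemigru=hefla}


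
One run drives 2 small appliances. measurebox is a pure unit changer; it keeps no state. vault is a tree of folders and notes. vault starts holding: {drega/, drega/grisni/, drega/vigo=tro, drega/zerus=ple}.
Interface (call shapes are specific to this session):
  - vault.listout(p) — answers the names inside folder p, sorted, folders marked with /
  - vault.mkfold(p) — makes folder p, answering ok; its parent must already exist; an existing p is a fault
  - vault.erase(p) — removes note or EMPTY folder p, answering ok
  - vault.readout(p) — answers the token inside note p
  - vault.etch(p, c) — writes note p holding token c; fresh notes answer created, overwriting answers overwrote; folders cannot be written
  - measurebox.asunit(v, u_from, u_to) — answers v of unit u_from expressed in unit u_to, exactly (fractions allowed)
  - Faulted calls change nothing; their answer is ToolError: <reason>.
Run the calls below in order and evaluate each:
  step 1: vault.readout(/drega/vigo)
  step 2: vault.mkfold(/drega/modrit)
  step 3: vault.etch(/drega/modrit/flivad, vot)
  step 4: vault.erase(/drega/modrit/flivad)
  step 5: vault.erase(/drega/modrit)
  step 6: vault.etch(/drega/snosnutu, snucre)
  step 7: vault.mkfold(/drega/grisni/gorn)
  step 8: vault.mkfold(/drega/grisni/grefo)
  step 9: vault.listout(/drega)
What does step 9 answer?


Answer: [grisni/, snosnutu, vigo, zerus]

Derivation:
·→ vault.readout(p=/drega/vigo)
·← tro
·→ vault.mkfold(p=/drega/modrit)
·← ok
·→ vault.etch(p=/drega/modrit/flivad, c=vot)
·← created
·→ vault.erase(p=/drega/modrit/flivad)
·← ok
·→ vault.erase(p=/drega/modrit)
·← ok
·→ vault.etch(p=/drega/snosnutu, c=snucre)
·← created
·→ vault.mkfold(p=/drega/grisni/gorn)
·← ok
·→ vault.mkfold(p=/drega/grisni/grefo)
·← ok
·→ vault.listout(p=/drega)
·← [grisni/, snosnutu, vigo, zerus]


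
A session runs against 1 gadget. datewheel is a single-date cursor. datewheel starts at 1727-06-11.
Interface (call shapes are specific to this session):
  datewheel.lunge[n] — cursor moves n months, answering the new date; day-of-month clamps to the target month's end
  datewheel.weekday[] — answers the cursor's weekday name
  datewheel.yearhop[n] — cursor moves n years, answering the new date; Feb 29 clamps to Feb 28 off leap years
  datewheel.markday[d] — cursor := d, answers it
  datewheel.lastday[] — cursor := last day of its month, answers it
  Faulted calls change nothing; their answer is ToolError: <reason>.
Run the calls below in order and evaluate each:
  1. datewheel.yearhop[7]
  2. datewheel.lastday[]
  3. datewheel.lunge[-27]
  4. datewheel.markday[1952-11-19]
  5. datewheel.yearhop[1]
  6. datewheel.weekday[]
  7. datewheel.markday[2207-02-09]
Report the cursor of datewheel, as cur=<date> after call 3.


% datewheel.yearhop n=7
:: 1734-06-11
% datewheel.lastday
:: 1734-06-30
% datewheel.lunge n=-27
:: 1732-03-30
% datewheel.markday d=1952-11-19
:: 1952-11-19
% datewheel.yearhop n=1
:: 1953-11-19
% datewheel.weekday
:: Thursday
% datewheel.markday d=2207-02-09
:: 2207-02-09

Answer: cur=1732-03-30


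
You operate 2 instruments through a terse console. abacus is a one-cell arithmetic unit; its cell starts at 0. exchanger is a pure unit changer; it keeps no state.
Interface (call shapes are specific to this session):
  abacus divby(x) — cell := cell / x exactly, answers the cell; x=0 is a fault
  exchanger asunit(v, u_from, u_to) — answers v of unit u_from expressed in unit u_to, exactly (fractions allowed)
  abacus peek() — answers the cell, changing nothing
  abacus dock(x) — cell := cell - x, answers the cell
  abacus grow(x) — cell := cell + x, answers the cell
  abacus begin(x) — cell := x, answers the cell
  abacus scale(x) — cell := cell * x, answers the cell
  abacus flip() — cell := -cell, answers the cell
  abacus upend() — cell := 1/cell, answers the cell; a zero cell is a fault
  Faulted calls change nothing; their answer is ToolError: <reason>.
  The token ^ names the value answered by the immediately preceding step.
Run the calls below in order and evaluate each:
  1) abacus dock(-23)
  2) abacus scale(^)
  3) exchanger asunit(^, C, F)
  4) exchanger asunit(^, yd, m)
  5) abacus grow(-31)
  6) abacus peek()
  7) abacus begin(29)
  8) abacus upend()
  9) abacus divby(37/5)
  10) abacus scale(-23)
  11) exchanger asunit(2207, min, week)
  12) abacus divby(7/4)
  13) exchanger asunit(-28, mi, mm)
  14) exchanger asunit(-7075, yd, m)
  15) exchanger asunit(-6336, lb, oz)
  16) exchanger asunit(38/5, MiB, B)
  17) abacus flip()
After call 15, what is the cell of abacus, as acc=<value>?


→ abacus dock(x→-23)
← 23
→ abacus scale(x→^)
← 529
→ exchanger asunit(v→^, u_from→C, u_to→F)
← 4921/5
→ exchanger asunit(v→^, u_from→yd, u_to→m)
← 5624703/6250
→ abacus grow(x→-31)
← 498
→ abacus peek()
← 498
→ abacus begin(x→29)
← 29
→ abacus upend()
← 1/29
→ abacus divby(x→37/5)
← 5/1073
→ abacus scale(x→-23)
← -115/1073
→ exchanger asunit(v→2207, u_from→min, u_to→week)
← 2207/10080
→ abacus divby(x→7/4)
← -460/7511
→ exchanger asunit(v→-28, u_from→mi, u_to→mm)
← -45061632
→ exchanger asunit(v→-7075, u_from→yd, u_to→m)
← -323469/50
→ exchanger asunit(v→-6336, u_from→lb, u_to→oz)
← -101376
→ exchanger asunit(v→38/5, u_from→MiB, u_to→B)
← 39845888/5
→ abacus flip()
← 460/7511

Answer: acc=-460/7511


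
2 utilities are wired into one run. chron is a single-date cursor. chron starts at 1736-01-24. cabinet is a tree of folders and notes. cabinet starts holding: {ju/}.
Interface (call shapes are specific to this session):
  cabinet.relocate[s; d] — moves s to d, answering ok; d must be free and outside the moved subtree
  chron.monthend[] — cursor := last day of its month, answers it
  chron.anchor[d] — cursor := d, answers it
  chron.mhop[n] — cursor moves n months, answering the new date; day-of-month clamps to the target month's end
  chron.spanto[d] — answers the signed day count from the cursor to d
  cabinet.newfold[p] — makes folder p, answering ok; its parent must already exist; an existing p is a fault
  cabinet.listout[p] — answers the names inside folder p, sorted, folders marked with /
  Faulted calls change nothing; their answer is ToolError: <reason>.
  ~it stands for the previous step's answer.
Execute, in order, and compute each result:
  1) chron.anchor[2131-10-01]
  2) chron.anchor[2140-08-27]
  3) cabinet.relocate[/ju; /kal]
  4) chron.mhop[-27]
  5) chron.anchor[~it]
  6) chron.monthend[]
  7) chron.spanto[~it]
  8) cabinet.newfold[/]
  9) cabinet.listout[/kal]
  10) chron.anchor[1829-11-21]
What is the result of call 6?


-- 1. anchor(d=2131-10-01) ~> 2131-10-01
-- 2. anchor(d=2140-08-27) ~> 2140-08-27
-- 3. relocate(s=/ju, d=/kal) ~> ok
-- 4. mhop(n=-27) ~> 2138-05-27
-- 5. anchor(d=~it) ~> 2138-05-27
-- 6. monthend() ~> 2138-05-31
-- 7. spanto(d=~it) ~> 0
-- 8. newfold(p=/) ~> ToolError: exists
-- 9. listout(p=/kal) ~> []
-- 10. anchor(d=1829-11-21) ~> 1829-11-21

Answer: 2138-05-31


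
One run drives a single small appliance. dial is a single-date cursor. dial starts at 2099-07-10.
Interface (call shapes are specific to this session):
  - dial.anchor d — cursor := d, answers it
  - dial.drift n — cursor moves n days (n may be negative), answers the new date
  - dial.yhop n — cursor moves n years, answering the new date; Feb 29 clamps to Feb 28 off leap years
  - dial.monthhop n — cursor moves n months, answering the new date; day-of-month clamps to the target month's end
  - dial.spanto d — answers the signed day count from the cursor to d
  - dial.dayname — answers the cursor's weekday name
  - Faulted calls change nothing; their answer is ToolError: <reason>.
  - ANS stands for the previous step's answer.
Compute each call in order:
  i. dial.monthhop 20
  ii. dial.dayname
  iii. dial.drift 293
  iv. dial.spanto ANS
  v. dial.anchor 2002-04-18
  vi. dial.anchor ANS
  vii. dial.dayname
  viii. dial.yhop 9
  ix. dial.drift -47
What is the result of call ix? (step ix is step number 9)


[in] dial.monthhop n='20'
:: 2101-03-10
[in] dial.dayname
:: Thursday
[in] dial.drift n='293'
:: 2101-12-28
[in] dial.spanto d='ANS'
:: 0
[in] dial.anchor d='2002-04-18'
:: 2002-04-18
[in] dial.anchor d='ANS'
:: 2002-04-18
[in] dial.dayname
:: Thursday
[in] dial.yhop n='9'
:: 2011-04-18
[in] dial.drift n='-47'
:: 2011-03-02

Answer: 2011-03-02


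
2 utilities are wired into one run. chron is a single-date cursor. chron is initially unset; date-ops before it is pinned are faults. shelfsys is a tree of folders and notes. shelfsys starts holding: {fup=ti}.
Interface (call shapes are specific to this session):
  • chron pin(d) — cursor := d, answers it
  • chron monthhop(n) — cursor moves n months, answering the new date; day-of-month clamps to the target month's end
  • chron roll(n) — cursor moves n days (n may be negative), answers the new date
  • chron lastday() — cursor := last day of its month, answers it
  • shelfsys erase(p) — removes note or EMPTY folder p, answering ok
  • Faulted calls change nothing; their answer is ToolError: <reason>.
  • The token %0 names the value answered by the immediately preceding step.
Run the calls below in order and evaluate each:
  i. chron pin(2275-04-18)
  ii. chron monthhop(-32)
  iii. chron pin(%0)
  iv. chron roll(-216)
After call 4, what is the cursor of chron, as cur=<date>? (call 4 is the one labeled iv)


Answer: cur=2272-01-15

Derivation:
$ chron pin d='2275-04-18'
  2275-04-18
$ chron monthhop n='-32'
  2272-08-18
$ chron pin d='%0'
  2272-08-18
$ chron roll n='-216'
  2272-01-15


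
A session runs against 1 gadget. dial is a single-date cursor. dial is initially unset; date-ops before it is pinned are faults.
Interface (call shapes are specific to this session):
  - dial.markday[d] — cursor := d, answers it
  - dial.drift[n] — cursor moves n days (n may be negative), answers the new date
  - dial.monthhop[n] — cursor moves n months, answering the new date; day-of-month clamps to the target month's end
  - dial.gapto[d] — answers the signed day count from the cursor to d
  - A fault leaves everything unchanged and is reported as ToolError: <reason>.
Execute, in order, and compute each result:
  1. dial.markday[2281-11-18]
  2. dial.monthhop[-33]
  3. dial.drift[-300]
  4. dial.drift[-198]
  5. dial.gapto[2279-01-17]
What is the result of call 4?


Then dial.markday on 2281-11-18, — result: 2281-11-18.
Invoking dial.monthhop on -33, and see 2279-02-18.
I use dial.drift on -300, giving 2278-04-24.
I use dial.drift on -198, giving 2277-10-08.
I try dial.gapto on 2279-01-17, and get 466.

Answer: 2277-10-08


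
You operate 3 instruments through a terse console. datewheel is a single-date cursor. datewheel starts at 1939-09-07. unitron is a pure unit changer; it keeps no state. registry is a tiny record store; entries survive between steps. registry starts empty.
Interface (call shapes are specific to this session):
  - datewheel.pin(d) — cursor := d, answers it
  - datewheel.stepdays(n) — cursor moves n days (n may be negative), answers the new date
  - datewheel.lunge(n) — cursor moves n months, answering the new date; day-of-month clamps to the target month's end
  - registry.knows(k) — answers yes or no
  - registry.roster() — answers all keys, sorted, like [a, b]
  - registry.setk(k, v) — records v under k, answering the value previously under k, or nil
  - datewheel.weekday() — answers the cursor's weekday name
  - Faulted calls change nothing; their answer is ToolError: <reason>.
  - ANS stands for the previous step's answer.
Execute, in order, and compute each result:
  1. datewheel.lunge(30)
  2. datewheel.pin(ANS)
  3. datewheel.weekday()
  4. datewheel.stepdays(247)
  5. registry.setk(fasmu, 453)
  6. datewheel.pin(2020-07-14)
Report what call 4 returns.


Answer: 1942-11-09

Derivation:
-> lunge(n='30')
<- 1942-03-07
-> pin(d='ANS')
<- 1942-03-07
-> weekday()
<- Saturday
-> stepdays(n='247')
<- 1942-11-09
-> setk(k='fasmu', v='453')
<- nil
-> pin(d='2020-07-14')
<- 2020-07-14


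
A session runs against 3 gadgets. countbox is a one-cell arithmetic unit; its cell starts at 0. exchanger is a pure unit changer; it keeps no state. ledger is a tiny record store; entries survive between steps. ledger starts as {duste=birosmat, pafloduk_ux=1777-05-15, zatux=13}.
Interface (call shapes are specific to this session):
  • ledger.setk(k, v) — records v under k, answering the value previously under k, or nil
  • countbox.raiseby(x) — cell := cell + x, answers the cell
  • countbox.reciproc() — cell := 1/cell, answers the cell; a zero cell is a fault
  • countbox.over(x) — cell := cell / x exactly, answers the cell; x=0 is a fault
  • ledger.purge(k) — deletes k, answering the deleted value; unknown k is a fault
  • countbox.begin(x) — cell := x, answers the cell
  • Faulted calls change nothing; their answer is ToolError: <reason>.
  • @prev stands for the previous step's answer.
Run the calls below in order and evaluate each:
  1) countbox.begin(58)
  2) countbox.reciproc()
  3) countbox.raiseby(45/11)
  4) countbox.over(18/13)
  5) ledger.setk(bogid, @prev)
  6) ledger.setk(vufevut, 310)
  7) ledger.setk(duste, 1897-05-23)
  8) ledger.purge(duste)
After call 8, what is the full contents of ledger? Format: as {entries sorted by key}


Answer: {bogid=34073/11484, pafloduk_ux=1777-05-15, vufevut=310, zatux=13}

Derivation:
Act: begin[x=58]
Obs: 58
Act: reciproc[]
Obs: 1/58
Act: raiseby[x=45/11]
Obs: 2621/638
Act: over[x=18/13]
Obs: 34073/11484
Act: setk[k=bogid; v=@prev]
Obs: nil
Act: setk[k=vufevut; v=310]
Obs: nil
Act: setk[k=duste; v=1897-05-23]
Obs: birosmat
Act: purge[k=duste]
Obs: 1897-05-23


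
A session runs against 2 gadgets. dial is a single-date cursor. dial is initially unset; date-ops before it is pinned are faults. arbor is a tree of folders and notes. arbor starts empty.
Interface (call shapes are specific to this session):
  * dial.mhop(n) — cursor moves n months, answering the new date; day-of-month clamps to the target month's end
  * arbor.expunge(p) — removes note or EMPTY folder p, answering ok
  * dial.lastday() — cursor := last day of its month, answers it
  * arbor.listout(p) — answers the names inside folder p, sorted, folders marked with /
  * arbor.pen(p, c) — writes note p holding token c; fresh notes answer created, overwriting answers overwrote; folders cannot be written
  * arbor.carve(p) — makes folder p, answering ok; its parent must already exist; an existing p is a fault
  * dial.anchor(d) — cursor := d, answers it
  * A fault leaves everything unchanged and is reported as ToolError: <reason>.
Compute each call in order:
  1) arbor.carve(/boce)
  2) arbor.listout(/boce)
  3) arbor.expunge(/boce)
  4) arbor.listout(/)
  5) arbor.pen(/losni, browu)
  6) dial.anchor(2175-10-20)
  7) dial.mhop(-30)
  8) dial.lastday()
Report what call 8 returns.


I use arbor.carve passing p→/boce, — result: ok.
Using arbor.listout passing p→/boce, and see [].
Invoking arbor.expunge passing p→/boce, and get ok.
I call arbor.listout passing p→/: [].
Now I run arbor.pen passing p→/losni, c→browu, and get created.
Invoking dial.anchor passing d→2175-10-20, — result: 2175-10-20.
Invoking dial.mhop passing n→-30, and see 2173-04-20.
I use dial.lastday, which returns 2173-04-30.

Answer: 2173-04-30


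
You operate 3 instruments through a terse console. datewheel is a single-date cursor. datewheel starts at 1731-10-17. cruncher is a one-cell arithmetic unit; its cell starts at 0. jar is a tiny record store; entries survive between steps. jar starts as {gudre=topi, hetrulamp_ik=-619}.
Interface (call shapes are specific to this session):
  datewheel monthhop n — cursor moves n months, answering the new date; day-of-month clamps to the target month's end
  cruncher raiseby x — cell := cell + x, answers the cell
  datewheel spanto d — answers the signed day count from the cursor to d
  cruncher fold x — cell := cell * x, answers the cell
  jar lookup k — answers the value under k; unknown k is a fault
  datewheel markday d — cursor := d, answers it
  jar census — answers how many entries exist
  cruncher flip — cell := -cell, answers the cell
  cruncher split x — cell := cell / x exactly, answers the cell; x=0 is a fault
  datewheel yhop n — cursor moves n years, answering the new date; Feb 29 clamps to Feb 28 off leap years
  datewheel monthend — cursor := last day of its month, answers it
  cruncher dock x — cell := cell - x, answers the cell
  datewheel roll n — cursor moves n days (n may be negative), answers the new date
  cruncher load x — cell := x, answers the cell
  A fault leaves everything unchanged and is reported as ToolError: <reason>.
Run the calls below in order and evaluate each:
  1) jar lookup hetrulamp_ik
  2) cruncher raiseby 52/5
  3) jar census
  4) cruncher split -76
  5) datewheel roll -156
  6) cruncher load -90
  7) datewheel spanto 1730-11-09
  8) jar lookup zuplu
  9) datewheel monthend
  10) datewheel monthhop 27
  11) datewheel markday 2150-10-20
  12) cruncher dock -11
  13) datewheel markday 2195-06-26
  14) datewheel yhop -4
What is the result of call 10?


Answer: 1733-08-31

Derivation:
! jar lookup(k='hetrulamp_ik') ~> -619
! cruncher raiseby(x='52/5') ~> 52/5
! jar census() ~> 2
! cruncher split(x='-76') ~> -13/95
! datewheel roll(n='-156') ~> 1731-05-14
! cruncher load(x='-90') ~> -90
! datewheel spanto(d='1730-11-09') ~> -186
! jar lookup(k='zuplu') ~> ToolError: no such key zuplu
! datewheel monthend() ~> 1731-05-31
! datewheel monthhop(n='27') ~> 1733-08-31
! datewheel markday(d='2150-10-20') ~> 2150-10-20
! cruncher dock(x='-11') ~> -79
! datewheel markday(d='2195-06-26') ~> 2195-06-26
! datewheel yhop(n='-4') ~> 2191-06-26


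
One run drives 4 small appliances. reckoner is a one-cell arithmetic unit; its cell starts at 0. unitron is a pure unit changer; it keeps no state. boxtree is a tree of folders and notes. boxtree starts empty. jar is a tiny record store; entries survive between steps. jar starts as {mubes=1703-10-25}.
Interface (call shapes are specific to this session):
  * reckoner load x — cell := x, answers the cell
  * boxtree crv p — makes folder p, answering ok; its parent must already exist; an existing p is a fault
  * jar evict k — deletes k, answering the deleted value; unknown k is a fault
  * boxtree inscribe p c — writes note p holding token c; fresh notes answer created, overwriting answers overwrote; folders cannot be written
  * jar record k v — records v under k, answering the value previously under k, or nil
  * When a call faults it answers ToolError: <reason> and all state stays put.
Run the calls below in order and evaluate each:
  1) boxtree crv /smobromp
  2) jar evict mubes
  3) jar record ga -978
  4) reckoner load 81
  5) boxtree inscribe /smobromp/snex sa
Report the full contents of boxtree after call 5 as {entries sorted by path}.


I call boxtree crv using p='/smobromp', and get ok.
Then jar evict using k='mubes': 1703-10-25.
I call jar record using k='ga', v='-978', and see nil.
I try reckoner load using x='81', giving 81.
I use boxtree inscribe using p='/smobromp/snex', c='sa', giving created.

Answer: {smobromp/, smobromp/snex=sa}


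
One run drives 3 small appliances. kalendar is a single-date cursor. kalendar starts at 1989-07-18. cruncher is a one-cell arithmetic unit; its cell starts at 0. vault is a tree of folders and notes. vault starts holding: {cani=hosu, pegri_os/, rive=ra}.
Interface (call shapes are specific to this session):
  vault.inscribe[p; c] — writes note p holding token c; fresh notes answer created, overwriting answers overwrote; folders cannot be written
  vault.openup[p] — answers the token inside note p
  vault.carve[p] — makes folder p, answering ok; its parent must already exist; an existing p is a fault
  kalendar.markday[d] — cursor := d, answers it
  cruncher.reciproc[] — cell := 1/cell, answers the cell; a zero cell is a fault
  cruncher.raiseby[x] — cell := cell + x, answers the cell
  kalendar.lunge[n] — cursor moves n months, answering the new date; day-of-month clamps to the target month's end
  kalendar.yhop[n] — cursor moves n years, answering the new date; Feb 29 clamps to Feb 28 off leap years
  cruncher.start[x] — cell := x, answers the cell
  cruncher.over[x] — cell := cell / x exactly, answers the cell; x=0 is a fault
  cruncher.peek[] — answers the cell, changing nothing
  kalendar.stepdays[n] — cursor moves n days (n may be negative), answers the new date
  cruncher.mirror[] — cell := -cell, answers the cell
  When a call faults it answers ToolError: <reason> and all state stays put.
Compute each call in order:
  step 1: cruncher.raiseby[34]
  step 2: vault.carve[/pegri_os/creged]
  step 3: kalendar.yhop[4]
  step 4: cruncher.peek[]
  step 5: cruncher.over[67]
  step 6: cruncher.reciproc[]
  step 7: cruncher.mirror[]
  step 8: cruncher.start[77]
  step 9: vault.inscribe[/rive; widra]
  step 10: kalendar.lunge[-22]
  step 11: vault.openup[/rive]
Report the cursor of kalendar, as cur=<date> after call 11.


Answer: cur=1991-09-18

Derivation:
>> cruncher.raiseby(34)
<< 34
>> vault.carve(/pegri_os/creged)
<< ok
>> kalendar.yhop(4)
<< 1993-07-18
>> cruncher.peek()
<< 34
>> cruncher.over(67)
<< 34/67
>> cruncher.reciproc()
<< 67/34
>> cruncher.mirror()
<< -67/34
>> cruncher.start(77)
<< 77
>> vault.inscribe(/rive, widra)
<< overwrote
>> kalendar.lunge(-22)
<< 1991-09-18
>> vault.openup(/rive)
<< widra


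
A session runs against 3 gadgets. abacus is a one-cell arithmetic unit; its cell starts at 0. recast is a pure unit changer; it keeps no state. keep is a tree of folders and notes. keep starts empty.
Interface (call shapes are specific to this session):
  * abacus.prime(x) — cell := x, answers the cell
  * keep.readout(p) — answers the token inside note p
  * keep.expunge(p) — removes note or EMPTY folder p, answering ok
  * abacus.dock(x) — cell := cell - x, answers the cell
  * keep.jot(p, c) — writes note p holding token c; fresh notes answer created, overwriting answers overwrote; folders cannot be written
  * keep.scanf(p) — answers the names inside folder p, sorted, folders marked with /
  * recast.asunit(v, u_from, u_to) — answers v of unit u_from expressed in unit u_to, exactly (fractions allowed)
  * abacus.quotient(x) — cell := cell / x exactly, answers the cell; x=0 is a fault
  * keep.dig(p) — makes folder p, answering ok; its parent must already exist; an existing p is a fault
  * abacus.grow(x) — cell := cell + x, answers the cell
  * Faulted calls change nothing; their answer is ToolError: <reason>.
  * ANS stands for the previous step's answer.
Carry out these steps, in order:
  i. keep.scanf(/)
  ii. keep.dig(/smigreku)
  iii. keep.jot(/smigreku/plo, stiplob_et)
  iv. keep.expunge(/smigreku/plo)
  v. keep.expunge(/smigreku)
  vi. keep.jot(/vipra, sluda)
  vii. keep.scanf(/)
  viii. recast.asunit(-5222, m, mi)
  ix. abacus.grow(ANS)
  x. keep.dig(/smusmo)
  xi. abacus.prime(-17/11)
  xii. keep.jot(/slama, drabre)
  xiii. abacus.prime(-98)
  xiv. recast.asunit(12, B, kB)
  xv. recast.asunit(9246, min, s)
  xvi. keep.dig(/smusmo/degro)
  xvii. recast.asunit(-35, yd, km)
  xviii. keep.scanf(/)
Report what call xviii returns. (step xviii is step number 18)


Answer: [slama, smusmo/, vipra]

Derivation:
>> scanf(p: /)
<< []
>> dig(p: /smigreku)
<< ok
>> jot(p: /smigreku/plo, c: stiplob_et)
<< created
>> expunge(p: /smigreku/plo)
<< ok
>> expunge(p: /smigreku)
<< ok
>> jot(p: /vipra, c: sluda)
<< created
>> scanf(p: /)
<< [vipra]
>> asunit(v: -5222, u_from: m, u_to: mi)
<< -326375/100584
>> grow(x: ANS)
<< -326375/100584
>> dig(p: /smusmo)
<< ok
>> prime(x: -17/11)
<< -17/11
>> jot(p: /slama, c: drabre)
<< created
>> prime(x: -98)
<< -98
>> asunit(v: 12, u_from: B, u_to: kB)
<< 3/250
>> asunit(v: 9246, u_from: min, u_to: s)
<< 554760
>> dig(p: /smusmo/degro)
<< ok
>> asunit(v: -35, u_from: yd, u_to: km)
<< -8001/250000
>> scanf(p: /)
<< [slama, smusmo/, vipra]


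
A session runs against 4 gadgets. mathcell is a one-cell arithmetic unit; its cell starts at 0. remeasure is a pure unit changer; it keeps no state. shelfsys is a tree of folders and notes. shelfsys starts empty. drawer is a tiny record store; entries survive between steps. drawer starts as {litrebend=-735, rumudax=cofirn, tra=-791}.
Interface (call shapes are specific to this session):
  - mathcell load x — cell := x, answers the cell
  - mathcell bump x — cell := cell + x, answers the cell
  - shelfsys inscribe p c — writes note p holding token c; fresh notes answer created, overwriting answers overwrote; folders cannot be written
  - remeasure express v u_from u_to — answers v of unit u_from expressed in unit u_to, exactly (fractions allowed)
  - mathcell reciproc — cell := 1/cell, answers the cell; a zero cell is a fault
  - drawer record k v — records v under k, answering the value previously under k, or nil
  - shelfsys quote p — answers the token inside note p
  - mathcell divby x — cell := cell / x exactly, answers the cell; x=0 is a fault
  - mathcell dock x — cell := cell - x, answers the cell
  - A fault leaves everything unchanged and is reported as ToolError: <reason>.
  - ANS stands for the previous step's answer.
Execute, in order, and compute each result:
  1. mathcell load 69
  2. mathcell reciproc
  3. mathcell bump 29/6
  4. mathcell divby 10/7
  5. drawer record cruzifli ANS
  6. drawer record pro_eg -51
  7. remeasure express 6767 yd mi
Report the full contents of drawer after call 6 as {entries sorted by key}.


Answer: {cruzifli=1561/460, litrebend=-735, pro_eg=-51, rumudax=cofirn, tra=-791}

Derivation:
I invoke mathcell load with x='69', and get 69.
Calling mathcell reciproc, — result: 1/69.
I use mathcell bump with x='29/6', giving 223/46.
I run mathcell divby with x='10/7', and observe 1561/460.
Invoking drawer record with k='cruzifli', v='ANS', — result: nil.
I try drawer record with k='pro_eg', v='-51', — result: nil.
Calling remeasure express with v='6767', u_from='yd', u_to='mi', and observe 6767/1760.


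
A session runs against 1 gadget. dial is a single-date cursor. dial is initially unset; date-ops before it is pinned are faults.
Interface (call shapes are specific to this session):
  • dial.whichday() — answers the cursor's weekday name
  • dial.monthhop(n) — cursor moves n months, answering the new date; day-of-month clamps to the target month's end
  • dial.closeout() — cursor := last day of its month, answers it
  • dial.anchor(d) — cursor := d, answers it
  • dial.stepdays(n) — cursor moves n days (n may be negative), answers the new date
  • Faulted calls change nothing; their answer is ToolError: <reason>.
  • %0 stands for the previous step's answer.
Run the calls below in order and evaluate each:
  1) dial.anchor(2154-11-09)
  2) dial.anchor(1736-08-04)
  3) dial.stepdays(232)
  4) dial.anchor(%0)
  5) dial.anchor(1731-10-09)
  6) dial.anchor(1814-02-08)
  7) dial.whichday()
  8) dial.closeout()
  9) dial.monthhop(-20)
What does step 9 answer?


> dial.anchor d→2154-11-09
[out] 2154-11-09
> dial.anchor d→1736-08-04
[out] 1736-08-04
> dial.stepdays n→232
[out] 1737-03-24
> dial.anchor d→%0
[out] 1737-03-24
> dial.anchor d→1731-10-09
[out] 1731-10-09
> dial.anchor d→1814-02-08
[out] 1814-02-08
> dial.whichday
[out] Tuesday
> dial.closeout
[out] 1814-02-28
> dial.monthhop n→-20
[out] 1812-06-28

Answer: 1812-06-28


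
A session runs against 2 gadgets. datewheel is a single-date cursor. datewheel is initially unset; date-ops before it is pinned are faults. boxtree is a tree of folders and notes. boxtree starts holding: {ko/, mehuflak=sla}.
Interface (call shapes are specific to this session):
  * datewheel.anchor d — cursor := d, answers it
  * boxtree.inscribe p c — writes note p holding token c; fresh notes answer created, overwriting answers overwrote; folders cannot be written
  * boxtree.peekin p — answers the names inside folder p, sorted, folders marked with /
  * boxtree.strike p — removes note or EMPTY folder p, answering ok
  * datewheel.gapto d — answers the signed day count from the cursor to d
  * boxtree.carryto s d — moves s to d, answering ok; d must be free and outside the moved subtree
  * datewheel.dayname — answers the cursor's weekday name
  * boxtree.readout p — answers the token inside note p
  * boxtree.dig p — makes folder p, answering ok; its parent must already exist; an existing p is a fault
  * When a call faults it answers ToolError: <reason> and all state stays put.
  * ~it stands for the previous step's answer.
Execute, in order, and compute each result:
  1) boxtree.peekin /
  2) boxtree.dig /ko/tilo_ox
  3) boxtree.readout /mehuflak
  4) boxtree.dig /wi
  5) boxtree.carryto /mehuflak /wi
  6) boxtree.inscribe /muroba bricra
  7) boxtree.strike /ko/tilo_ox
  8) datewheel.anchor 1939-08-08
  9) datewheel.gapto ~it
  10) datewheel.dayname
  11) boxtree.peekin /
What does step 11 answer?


$ boxtree.peekin /
:: [ko/, mehuflak]
$ boxtree.dig /ko/tilo_ox
:: ok
$ boxtree.readout /mehuflak
:: sla
$ boxtree.dig /wi
:: ok
$ boxtree.carryto /mehuflak /wi
:: ToolError: exists
$ boxtree.inscribe /muroba bricra
:: created
$ boxtree.strike /ko/tilo_ox
:: ok
$ datewheel.anchor 1939-08-08
:: 1939-08-08
$ datewheel.gapto ~it
:: 0
$ datewheel.dayname
:: Tuesday
$ boxtree.peekin /
:: [ko/, mehuflak, muroba, wi/]

Answer: [ko/, mehuflak, muroba, wi/]


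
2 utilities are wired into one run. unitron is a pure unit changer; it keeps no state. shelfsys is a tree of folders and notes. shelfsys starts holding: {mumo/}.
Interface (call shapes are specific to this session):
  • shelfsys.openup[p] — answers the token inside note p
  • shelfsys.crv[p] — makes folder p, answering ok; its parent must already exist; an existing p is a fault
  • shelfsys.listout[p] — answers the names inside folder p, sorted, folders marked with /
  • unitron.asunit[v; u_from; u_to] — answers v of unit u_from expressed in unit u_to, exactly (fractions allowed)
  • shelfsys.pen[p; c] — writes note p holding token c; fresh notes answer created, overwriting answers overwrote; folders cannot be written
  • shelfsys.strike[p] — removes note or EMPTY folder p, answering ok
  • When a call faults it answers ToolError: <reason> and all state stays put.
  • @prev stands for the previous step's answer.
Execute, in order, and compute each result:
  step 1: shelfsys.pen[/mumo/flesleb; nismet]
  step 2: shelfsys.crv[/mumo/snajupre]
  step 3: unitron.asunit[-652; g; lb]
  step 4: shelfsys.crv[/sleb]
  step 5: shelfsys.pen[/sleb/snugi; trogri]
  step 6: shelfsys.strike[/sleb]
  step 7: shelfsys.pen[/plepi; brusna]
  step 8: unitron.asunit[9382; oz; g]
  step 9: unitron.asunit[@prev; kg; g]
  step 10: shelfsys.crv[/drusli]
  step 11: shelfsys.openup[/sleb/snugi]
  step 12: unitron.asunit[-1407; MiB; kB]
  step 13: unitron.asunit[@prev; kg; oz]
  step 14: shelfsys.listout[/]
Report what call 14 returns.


Answer: [drusli/, mumo/, plepi, sleb/]

Derivation:
# 1. shelfsys.pen(p=/mumo/flesleb, c=nismet) -> created
# 2. shelfsys.crv(p=/mumo/snajupre) -> ok
# 3. unitron.asunit(v=-652, u_from=g, u_to=lb) -> -65200000/45359237
# 4. shelfsys.crv(p=/sleb) -> ok
# 5. shelfsys.pen(p=/sleb/snugi, c=trogri) -> created
# 6. shelfsys.strike(p=/sleb) -> ToolError: not empty
# 7. shelfsys.pen(p=/plepi, c=brusna) -> created
# 8. unitron.asunit(v=9382, u_from=oz, u_to=g) -> 212780180767/800000
# 9. unitron.asunit(v=@prev, u_from=kg, u_to=g) -> 212780180767/800
# 10. shelfsys.crv(p=/drusli) -> ok
# 11. shelfsys.openup(p=/sleb/snugi) -> trogri
# 12. unitron.asunit(v=-1407, u_from=MiB, u_to=kB) -> -184418304/125
# 13. unitron.asunit(v=@prev, u_from=kg, u_to=oz) -> -337222041600000/6479891
# 14. shelfsys.listout(p=/) -> [drusli/, mumo/, plepi, sleb/]
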